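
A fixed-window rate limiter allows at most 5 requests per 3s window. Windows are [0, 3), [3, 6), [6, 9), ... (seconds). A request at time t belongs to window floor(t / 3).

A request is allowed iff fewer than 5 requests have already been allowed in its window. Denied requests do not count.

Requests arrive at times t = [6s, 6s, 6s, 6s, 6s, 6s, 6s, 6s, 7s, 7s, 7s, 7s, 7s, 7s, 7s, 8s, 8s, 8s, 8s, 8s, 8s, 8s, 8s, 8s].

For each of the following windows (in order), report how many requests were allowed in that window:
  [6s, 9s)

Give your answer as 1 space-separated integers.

Answer: 5

Derivation:
Processing requests:
  req#1 t=6s (window 2): ALLOW
  req#2 t=6s (window 2): ALLOW
  req#3 t=6s (window 2): ALLOW
  req#4 t=6s (window 2): ALLOW
  req#5 t=6s (window 2): ALLOW
  req#6 t=6s (window 2): DENY
  req#7 t=6s (window 2): DENY
  req#8 t=6s (window 2): DENY
  req#9 t=7s (window 2): DENY
  req#10 t=7s (window 2): DENY
  req#11 t=7s (window 2): DENY
  req#12 t=7s (window 2): DENY
  req#13 t=7s (window 2): DENY
  req#14 t=7s (window 2): DENY
  req#15 t=7s (window 2): DENY
  req#16 t=8s (window 2): DENY
  req#17 t=8s (window 2): DENY
  req#18 t=8s (window 2): DENY
  req#19 t=8s (window 2): DENY
  req#20 t=8s (window 2): DENY
  req#21 t=8s (window 2): DENY
  req#22 t=8s (window 2): DENY
  req#23 t=8s (window 2): DENY
  req#24 t=8s (window 2): DENY

Allowed counts by window: 5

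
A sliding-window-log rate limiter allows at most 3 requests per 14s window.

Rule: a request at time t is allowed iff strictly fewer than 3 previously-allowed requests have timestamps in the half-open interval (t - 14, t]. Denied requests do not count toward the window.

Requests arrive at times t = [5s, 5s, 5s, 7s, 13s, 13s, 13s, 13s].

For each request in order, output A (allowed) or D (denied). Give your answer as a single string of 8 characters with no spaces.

Tracking allowed requests in the window:
  req#1 t=5s: ALLOW
  req#2 t=5s: ALLOW
  req#3 t=5s: ALLOW
  req#4 t=7s: DENY
  req#5 t=13s: DENY
  req#6 t=13s: DENY
  req#7 t=13s: DENY
  req#8 t=13s: DENY

Answer: AAADDDDD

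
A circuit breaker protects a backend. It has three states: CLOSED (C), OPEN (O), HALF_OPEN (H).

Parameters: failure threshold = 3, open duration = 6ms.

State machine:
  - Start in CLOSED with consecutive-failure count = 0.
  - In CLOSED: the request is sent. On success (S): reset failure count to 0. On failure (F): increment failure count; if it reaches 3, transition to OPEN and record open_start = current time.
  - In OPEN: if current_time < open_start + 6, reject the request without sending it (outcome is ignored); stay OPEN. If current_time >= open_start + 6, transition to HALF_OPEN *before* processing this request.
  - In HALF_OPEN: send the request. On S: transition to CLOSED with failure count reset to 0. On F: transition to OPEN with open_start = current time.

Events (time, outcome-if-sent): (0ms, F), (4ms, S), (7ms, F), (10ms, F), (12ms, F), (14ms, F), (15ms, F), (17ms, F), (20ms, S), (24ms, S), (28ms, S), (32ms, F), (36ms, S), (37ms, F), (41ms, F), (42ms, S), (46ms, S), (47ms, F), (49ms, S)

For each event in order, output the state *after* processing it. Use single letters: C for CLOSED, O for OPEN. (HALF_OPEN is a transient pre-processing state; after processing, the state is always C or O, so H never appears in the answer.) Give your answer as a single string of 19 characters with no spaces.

State after each event:
  event#1 t=0ms outcome=F: state=CLOSED
  event#2 t=4ms outcome=S: state=CLOSED
  event#3 t=7ms outcome=F: state=CLOSED
  event#4 t=10ms outcome=F: state=CLOSED
  event#5 t=12ms outcome=F: state=OPEN
  event#6 t=14ms outcome=F: state=OPEN
  event#7 t=15ms outcome=F: state=OPEN
  event#8 t=17ms outcome=F: state=OPEN
  event#9 t=20ms outcome=S: state=CLOSED
  event#10 t=24ms outcome=S: state=CLOSED
  event#11 t=28ms outcome=S: state=CLOSED
  event#12 t=32ms outcome=F: state=CLOSED
  event#13 t=36ms outcome=S: state=CLOSED
  event#14 t=37ms outcome=F: state=CLOSED
  event#15 t=41ms outcome=F: state=CLOSED
  event#16 t=42ms outcome=S: state=CLOSED
  event#17 t=46ms outcome=S: state=CLOSED
  event#18 t=47ms outcome=F: state=CLOSED
  event#19 t=49ms outcome=S: state=CLOSED

Answer: CCCCOOOOCCCCCCCCCCC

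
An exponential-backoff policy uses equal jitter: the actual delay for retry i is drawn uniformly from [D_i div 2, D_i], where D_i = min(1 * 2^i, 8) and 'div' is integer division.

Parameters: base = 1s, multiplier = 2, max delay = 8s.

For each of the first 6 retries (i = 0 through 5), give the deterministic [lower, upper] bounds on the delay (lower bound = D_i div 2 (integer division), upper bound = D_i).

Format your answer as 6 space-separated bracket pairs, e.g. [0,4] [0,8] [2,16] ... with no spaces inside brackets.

Computing bounds per retry:
  i=0: D_i=min(1*2^0,8)=1, bounds=[0,1]
  i=1: D_i=min(1*2^1,8)=2, bounds=[1,2]
  i=2: D_i=min(1*2^2,8)=4, bounds=[2,4]
  i=3: D_i=min(1*2^3,8)=8, bounds=[4,8]
  i=4: D_i=min(1*2^4,8)=8, bounds=[4,8]
  i=5: D_i=min(1*2^5,8)=8, bounds=[4,8]

Answer: [0,1] [1,2] [2,4] [4,8] [4,8] [4,8]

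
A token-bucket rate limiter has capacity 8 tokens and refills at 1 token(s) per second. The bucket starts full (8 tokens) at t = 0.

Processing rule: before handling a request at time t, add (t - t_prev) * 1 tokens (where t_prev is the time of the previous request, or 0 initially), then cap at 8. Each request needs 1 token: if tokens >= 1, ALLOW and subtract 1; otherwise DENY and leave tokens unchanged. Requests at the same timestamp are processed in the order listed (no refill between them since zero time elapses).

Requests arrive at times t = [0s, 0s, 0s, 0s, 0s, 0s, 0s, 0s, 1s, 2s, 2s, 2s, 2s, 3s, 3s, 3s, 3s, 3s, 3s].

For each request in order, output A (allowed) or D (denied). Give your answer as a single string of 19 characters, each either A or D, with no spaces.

Simulating step by step:
  req#1 t=0s: ALLOW
  req#2 t=0s: ALLOW
  req#3 t=0s: ALLOW
  req#4 t=0s: ALLOW
  req#5 t=0s: ALLOW
  req#6 t=0s: ALLOW
  req#7 t=0s: ALLOW
  req#8 t=0s: ALLOW
  req#9 t=1s: ALLOW
  req#10 t=2s: ALLOW
  req#11 t=2s: DENY
  req#12 t=2s: DENY
  req#13 t=2s: DENY
  req#14 t=3s: ALLOW
  req#15 t=3s: DENY
  req#16 t=3s: DENY
  req#17 t=3s: DENY
  req#18 t=3s: DENY
  req#19 t=3s: DENY

Answer: AAAAAAAAAADDDADDDDD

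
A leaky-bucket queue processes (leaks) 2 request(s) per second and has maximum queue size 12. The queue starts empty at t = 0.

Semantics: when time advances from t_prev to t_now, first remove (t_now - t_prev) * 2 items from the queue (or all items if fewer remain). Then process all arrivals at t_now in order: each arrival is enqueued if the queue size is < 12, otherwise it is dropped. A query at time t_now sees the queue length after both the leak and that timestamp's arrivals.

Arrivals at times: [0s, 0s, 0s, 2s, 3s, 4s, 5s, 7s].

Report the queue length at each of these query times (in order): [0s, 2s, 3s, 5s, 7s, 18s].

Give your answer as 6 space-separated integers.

Answer: 3 1 1 1 1 0

Derivation:
Queue lengths at query times:
  query t=0s: backlog = 3
  query t=2s: backlog = 1
  query t=3s: backlog = 1
  query t=5s: backlog = 1
  query t=7s: backlog = 1
  query t=18s: backlog = 0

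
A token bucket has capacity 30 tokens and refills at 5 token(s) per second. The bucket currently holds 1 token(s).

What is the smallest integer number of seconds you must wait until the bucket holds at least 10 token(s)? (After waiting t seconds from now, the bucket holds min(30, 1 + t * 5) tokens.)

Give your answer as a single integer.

Answer: 2

Derivation:
Need 1 + t * 5 >= 10, so t >= 9/5.
Smallest integer t = ceil(9/5) = 2.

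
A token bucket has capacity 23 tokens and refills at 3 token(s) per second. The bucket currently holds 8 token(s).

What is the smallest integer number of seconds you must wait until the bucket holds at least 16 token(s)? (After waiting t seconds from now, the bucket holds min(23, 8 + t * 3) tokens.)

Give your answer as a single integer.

Need 8 + t * 3 >= 16, so t >= 8/3.
Smallest integer t = ceil(8/3) = 3.

Answer: 3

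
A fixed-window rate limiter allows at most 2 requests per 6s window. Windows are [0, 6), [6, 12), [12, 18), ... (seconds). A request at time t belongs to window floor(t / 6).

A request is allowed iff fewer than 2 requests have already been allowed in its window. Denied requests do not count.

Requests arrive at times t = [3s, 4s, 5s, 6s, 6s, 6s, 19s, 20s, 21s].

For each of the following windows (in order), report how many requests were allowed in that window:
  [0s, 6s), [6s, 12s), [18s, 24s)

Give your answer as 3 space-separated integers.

Processing requests:
  req#1 t=3s (window 0): ALLOW
  req#2 t=4s (window 0): ALLOW
  req#3 t=5s (window 0): DENY
  req#4 t=6s (window 1): ALLOW
  req#5 t=6s (window 1): ALLOW
  req#6 t=6s (window 1): DENY
  req#7 t=19s (window 3): ALLOW
  req#8 t=20s (window 3): ALLOW
  req#9 t=21s (window 3): DENY

Allowed counts by window: 2 2 2

Answer: 2 2 2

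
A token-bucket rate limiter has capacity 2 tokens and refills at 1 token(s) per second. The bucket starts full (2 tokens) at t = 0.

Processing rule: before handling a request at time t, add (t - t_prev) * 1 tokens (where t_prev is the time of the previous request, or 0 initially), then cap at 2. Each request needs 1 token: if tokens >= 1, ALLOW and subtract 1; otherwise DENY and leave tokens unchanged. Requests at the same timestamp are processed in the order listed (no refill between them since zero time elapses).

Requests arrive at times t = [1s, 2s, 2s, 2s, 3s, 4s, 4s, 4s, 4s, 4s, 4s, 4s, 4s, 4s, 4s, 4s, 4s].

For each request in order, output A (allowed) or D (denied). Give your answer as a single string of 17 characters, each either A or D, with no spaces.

Answer: AAADAADDDDDDDDDDD

Derivation:
Simulating step by step:
  req#1 t=1s: ALLOW
  req#2 t=2s: ALLOW
  req#3 t=2s: ALLOW
  req#4 t=2s: DENY
  req#5 t=3s: ALLOW
  req#6 t=4s: ALLOW
  req#7 t=4s: DENY
  req#8 t=4s: DENY
  req#9 t=4s: DENY
  req#10 t=4s: DENY
  req#11 t=4s: DENY
  req#12 t=4s: DENY
  req#13 t=4s: DENY
  req#14 t=4s: DENY
  req#15 t=4s: DENY
  req#16 t=4s: DENY
  req#17 t=4s: DENY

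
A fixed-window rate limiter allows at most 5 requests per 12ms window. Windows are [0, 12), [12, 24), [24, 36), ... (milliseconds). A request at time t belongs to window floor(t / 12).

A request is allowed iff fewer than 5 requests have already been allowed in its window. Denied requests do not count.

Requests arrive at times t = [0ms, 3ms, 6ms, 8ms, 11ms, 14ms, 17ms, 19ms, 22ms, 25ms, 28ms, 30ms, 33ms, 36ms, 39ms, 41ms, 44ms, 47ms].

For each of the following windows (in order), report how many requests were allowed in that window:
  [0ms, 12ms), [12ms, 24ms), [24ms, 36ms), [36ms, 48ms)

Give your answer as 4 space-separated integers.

Processing requests:
  req#1 t=0ms (window 0): ALLOW
  req#2 t=3ms (window 0): ALLOW
  req#3 t=6ms (window 0): ALLOW
  req#4 t=8ms (window 0): ALLOW
  req#5 t=11ms (window 0): ALLOW
  req#6 t=14ms (window 1): ALLOW
  req#7 t=17ms (window 1): ALLOW
  req#8 t=19ms (window 1): ALLOW
  req#9 t=22ms (window 1): ALLOW
  req#10 t=25ms (window 2): ALLOW
  req#11 t=28ms (window 2): ALLOW
  req#12 t=30ms (window 2): ALLOW
  req#13 t=33ms (window 2): ALLOW
  req#14 t=36ms (window 3): ALLOW
  req#15 t=39ms (window 3): ALLOW
  req#16 t=41ms (window 3): ALLOW
  req#17 t=44ms (window 3): ALLOW
  req#18 t=47ms (window 3): ALLOW

Allowed counts by window: 5 4 4 5

Answer: 5 4 4 5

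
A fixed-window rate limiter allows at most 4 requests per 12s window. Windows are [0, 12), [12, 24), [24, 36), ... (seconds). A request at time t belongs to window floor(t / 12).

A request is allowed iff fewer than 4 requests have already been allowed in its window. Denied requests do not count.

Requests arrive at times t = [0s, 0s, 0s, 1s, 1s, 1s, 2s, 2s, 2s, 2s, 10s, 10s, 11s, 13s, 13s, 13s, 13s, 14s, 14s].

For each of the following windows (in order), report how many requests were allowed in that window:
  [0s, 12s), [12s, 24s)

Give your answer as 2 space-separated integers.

Answer: 4 4

Derivation:
Processing requests:
  req#1 t=0s (window 0): ALLOW
  req#2 t=0s (window 0): ALLOW
  req#3 t=0s (window 0): ALLOW
  req#4 t=1s (window 0): ALLOW
  req#5 t=1s (window 0): DENY
  req#6 t=1s (window 0): DENY
  req#7 t=2s (window 0): DENY
  req#8 t=2s (window 0): DENY
  req#9 t=2s (window 0): DENY
  req#10 t=2s (window 0): DENY
  req#11 t=10s (window 0): DENY
  req#12 t=10s (window 0): DENY
  req#13 t=11s (window 0): DENY
  req#14 t=13s (window 1): ALLOW
  req#15 t=13s (window 1): ALLOW
  req#16 t=13s (window 1): ALLOW
  req#17 t=13s (window 1): ALLOW
  req#18 t=14s (window 1): DENY
  req#19 t=14s (window 1): DENY

Allowed counts by window: 4 4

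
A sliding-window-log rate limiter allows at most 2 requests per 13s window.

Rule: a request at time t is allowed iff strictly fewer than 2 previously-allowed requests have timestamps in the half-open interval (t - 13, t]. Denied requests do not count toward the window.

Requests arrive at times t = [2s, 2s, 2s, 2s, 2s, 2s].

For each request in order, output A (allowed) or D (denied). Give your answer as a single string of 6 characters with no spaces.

Tracking allowed requests in the window:
  req#1 t=2s: ALLOW
  req#2 t=2s: ALLOW
  req#3 t=2s: DENY
  req#4 t=2s: DENY
  req#5 t=2s: DENY
  req#6 t=2s: DENY

Answer: AADDDD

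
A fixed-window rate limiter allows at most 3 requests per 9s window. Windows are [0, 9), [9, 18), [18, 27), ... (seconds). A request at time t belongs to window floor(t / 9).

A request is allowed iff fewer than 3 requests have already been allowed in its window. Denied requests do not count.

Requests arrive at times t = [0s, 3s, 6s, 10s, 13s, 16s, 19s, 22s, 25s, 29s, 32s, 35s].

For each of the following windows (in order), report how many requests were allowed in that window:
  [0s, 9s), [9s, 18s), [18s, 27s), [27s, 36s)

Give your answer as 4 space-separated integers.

Answer: 3 3 3 3

Derivation:
Processing requests:
  req#1 t=0s (window 0): ALLOW
  req#2 t=3s (window 0): ALLOW
  req#3 t=6s (window 0): ALLOW
  req#4 t=10s (window 1): ALLOW
  req#5 t=13s (window 1): ALLOW
  req#6 t=16s (window 1): ALLOW
  req#7 t=19s (window 2): ALLOW
  req#8 t=22s (window 2): ALLOW
  req#9 t=25s (window 2): ALLOW
  req#10 t=29s (window 3): ALLOW
  req#11 t=32s (window 3): ALLOW
  req#12 t=35s (window 3): ALLOW

Allowed counts by window: 3 3 3 3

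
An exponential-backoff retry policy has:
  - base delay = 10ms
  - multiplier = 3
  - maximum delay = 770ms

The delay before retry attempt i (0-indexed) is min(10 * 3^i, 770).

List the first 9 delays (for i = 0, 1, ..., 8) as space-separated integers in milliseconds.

Computing each delay:
  i=0: min(10*3^0, 770) = 10
  i=1: min(10*3^1, 770) = 30
  i=2: min(10*3^2, 770) = 90
  i=3: min(10*3^3, 770) = 270
  i=4: min(10*3^4, 770) = 770
  i=5: min(10*3^5, 770) = 770
  i=6: min(10*3^6, 770) = 770
  i=7: min(10*3^7, 770) = 770
  i=8: min(10*3^8, 770) = 770

Answer: 10 30 90 270 770 770 770 770 770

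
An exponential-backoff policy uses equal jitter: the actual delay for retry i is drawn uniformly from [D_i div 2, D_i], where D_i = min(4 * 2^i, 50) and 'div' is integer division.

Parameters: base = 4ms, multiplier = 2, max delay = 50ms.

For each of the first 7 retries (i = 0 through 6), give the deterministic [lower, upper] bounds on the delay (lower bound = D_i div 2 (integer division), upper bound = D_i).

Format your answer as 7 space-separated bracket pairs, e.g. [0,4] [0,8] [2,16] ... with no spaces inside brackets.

Computing bounds per retry:
  i=0: D_i=min(4*2^0,50)=4, bounds=[2,4]
  i=1: D_i=min(4*2^1,50)=8, bounds=[4,8]
  i=2: D_i=min(4*2^2,50)=16, bounds=[8,16]
  i=3: D_i=min(4*2^3,50)=32, bounds=[16,32]
  i=4: D_i=min(4*2^4,50)=50, bounds=[25,50]
  i=5: D_i=min(4*2^5,50)=50, bounds=[25,50]
  i=6: D_i=min(4*2^6,50)=50, bounds=[25,50]

Answer: [2,4] [4,8] [8,16] [16,32] [25,50] [25,50] [25,50]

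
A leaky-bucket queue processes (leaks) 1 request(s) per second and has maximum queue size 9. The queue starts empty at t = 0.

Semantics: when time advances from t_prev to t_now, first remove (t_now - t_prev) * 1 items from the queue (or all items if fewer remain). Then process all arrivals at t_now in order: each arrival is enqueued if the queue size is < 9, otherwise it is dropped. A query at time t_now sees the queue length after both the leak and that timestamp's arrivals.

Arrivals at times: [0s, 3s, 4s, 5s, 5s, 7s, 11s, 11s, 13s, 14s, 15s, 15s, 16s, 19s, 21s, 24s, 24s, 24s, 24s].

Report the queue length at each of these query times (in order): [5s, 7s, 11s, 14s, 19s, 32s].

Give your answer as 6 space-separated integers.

Queue lengths at query times:
  query t=5s: backlog = 2
  query t=7s: backlog = 1
  query t=11s: backlog = 2
  query t=14s: backlog = 1
  query t=19s: backlog = 1
  query t=32s: backlog = 0

Answer: 2 1 2 1 1 0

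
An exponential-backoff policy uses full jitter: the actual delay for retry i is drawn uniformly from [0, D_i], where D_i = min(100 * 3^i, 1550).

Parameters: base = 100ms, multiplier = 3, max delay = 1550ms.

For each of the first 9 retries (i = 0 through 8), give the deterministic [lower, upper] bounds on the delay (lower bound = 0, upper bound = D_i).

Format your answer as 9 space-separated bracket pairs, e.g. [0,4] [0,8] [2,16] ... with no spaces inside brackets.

Answer: [0,100] [0,300] [0,900] [0,1550] [0,1550] [0,1550] [0,1550] [0,1550] [0,1550]

Derivation:
Computing bounds per retry:
  i=0: D_i=min(100*3^0,1550)=100, bounds=[0,100]
  i=1: D_i=min(100*3^1,1550)=300, bounds=[0,300]
  i=2: D_i=min(100*3^2,1550)=900, bounds=[0,900]
  i=3: D_i=min(100*3^3,1550)=1550, bounds=[0,1550]
  i=4: D_i=min(100*3^4,1550)=1550, bounds=[0,1550]
  i=5: D_i=min(100*3^5,1550)=1550, bounds=[0,1550]
  i=6: D_i=min(100*3^6,1550)=1550, bounds=[0,1550]
  i=7: D_i=min(100*3^7,1550)=1550, bounds=[0,1550]
  i=8: D_i=min(100*3^8,1550)=1550, bounds=[0,1550]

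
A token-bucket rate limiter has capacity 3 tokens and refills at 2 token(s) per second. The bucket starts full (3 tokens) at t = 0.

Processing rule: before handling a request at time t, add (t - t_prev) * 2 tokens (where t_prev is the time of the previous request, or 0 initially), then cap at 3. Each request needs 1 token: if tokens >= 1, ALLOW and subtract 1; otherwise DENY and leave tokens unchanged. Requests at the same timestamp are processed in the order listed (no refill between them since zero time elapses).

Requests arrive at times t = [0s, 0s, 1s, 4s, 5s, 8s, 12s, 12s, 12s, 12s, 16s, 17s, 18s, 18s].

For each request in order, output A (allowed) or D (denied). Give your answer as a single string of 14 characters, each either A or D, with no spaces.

Answer: AAAAAAAAADAAAA

Derivation:
Simulating step by step:
  req#1 t=0s: ALLOW
  req#2 t=0s: ALLOW
  req#3 t=1s: ALLOW
  req#4 t=4s: ALLOW
  req#5 t=5s: ALLOW
  req#6 t=8s: ALLOW
  req#7 t=12s: ALLOW
  req#8 t=12s: ALLOW
  req#9 t=12s: ALLOW
  req#10 t=12s: DENY
  req#11 t=16s: ALLOW
  req#12 t=17s: ALLOW
  req#13 t=18s: ALLOW
  req#14 t=18s: ALLOW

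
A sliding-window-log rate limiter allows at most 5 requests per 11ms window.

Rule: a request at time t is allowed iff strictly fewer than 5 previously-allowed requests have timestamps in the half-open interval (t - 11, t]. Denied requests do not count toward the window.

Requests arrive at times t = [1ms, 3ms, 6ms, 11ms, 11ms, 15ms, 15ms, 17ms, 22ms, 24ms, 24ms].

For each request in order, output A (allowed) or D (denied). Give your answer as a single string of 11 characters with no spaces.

Tracking allowed requests in the window:
  req#1 t=1ms: ALLOW
  req#2 t=3ms: ALLOW
  req#3 t=6ms: ALLOW
  req#4 t=11ms: ALLOW
  req#5 t=11ms: ALLOW
  req#6 t=15ms: ALLOW
  req#7 t=15ms: ALLOW
  req#8 t=17ms: ALLOW
  req#9 t=22ms: ALLOW
  req#10 t=24ms: ALLOW
  req#11 t=24ms: DENY

Answer: AAAAAAAAAAD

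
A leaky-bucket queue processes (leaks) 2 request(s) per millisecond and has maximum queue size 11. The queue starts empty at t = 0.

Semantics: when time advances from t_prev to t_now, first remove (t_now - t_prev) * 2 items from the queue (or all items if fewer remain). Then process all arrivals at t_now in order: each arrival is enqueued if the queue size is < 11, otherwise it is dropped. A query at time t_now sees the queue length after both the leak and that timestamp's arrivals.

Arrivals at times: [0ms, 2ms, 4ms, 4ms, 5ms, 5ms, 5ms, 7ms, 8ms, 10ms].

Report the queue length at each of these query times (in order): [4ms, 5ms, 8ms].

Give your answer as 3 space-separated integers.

Answer: 2 3 1

Derivation:
Queue lengths at query times:
  query t=4ms: backlog = 2
  query t=5ms: backlog = 3
  query t=8ms: backlog = 1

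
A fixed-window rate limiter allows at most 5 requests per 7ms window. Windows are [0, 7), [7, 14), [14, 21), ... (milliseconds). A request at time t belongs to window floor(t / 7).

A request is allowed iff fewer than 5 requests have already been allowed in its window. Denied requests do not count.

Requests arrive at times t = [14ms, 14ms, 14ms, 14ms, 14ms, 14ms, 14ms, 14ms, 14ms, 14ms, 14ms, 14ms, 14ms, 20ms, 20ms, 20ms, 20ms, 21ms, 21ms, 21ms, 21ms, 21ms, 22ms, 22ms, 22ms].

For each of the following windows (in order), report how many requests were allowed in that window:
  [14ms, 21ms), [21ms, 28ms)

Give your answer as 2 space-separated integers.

Processing requests:
  req#1 t=14ms (window 2): ALLOW
  req#2 t=14ms (window 2): ALLOW
  req#3 t=14ms (window 2): ALLOW
  req#4 t=14ms (window 2): ALLOW
  req#5 t=14ms (window 2): ALLOW
  req#6 t=14ms (window 2): DENY
  req#7 t=14ms (window 2): DENY
  req#8 t=14ms (window 2): DENY
  req#9 t=14ms (window 2): DENY
  req#10 t=14ms (window 2): DENY
  req#11 t=14ms (window 2): DENY
  req#12 t=14ms (window 2): DENY
  req#13 t=14ms (window 2): DENY
  req#14 t=20ms (window 2): DENY
  req#15 t=20ms (window 2): DENY
  req#16 t=20ms (window 2): DENY
  req#17 t=20ms (window 2): DENY
  req#18 t=21ms (window 3): ALLOW
  req#19 t=21ms (window 3): ALLOW
  req#20 t=21ms (window 3): ALLOW
  req#21 t=21ms (window 3): ALLOW
  req#22 t=21ms (window 3): ALLOW
  req#23 t=22ms (window 3): DENY
  req#24 t=22ms (window 3): DENY
  req#25 t=22ms (window 3): DENY

Allowed counts by window: 5 5

Answer: 5 5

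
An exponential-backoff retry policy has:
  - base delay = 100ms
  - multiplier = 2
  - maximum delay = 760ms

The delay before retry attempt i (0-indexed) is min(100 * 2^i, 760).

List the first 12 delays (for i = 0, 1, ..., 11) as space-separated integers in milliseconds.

Computing each delay:
  i=0: min(100*2^0, 760) = 100
  i=1: min(100*2^1, 760) = 200
  i=2: min(100*2^2, 760) = 400
  i=3: min(100*2^3, 760) = 760
  i=4: min(100*2^4, 760) = 760
  i=5: min(100*2^5, 760) = 760
  i=6: min(100*2^6, 760) = 760
  i=7: min(100*2^7, 760) = 760
  i=8: min(100*2^8, 760) = 760
  i=9: min(100*2^9, 760) = 760
  i=10: min(100*2^10, 760) = 760
  i=11: min(100*2^11, 760) = 760

Answer: 100 200 400 760 760 760 760 760 760 760 760 760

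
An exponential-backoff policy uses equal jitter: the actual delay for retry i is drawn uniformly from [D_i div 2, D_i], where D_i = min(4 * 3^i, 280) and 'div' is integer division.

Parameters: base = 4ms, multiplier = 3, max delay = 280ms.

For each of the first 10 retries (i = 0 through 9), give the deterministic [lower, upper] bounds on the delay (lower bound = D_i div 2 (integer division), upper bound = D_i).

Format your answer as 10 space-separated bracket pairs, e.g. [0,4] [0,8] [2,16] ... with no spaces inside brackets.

Computing bounds per retry:
  i=0: D_i=min(4*3^0,280)=4, bounds=[2,4]
  i=1: D_i=min(4*3^1,280)=12, bounds=[6,12]
  i=2: D_i=min(4*3^2,280)=36, bounds=[18,36]
  i=3: D_i=min(4*3^3,280)=108, bounds=[54,108]
  i=4: D_i=min(4*3^4,280)=280, bounds=[140,280]
  i=5: D_i=min(4*3^5,280)=280, bounds=[140,280]
  i=6: D_i=min(4*3^6,280)=280, bounds=[140,280]
  i=7: D_i=min(4*3^7,280)=280, bounds=[140,280]
  i=8: D_i=min(4*3^8,280)=280, bounds=[140,280]
  i=9: D_i=min(4*3^9,280)=280, bounds=[140,280]

Answer: [2,4] [6,12] [18,36] [54,108] [140,280] [140,280] [140,280] [140,280] [140,280] [140,280]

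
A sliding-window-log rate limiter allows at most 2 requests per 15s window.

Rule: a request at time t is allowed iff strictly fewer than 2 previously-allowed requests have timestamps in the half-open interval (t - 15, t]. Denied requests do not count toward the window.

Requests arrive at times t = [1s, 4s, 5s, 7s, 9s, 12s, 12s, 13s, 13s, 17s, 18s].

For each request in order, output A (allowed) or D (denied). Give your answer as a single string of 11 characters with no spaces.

Answer: AADDDDDDDAD

Derivation:
Tracking allowed requests in the window:
  req#1 t=1s: ALLOW
  req#2 t=4s: ALLOW
  req#3 t=5s: DENY
  req#4 t=7s: DENY
  req#5 t=9s: DENY
  req#6 t=12s: DENY
  req#7 t=12s: DENY
  req#8 t=13s: DENY
  req#9 t=13s: DENY
  req#10 t=17s: ALLOW
  req#11 t=18s: DENY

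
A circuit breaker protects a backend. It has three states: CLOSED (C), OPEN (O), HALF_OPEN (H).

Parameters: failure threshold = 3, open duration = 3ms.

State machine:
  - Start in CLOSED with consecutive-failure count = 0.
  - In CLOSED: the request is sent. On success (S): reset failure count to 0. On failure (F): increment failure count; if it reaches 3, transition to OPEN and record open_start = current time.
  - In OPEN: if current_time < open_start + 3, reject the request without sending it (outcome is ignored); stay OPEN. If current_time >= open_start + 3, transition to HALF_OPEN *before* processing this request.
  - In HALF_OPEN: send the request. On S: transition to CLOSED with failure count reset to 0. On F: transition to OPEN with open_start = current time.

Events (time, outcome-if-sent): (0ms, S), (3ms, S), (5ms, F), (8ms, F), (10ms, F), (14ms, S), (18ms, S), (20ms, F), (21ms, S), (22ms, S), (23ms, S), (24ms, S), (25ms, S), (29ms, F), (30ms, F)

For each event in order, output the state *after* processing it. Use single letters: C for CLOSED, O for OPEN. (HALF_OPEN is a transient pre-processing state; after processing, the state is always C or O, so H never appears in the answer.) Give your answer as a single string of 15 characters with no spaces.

State after each event:
  event#1 t=0ms outcome=S: state=CLOSED
  event#2 t=3ms outcome=S: state=CLOSED
  event#3 t=5ms outcome=F: state=CLOSED
  event#4 t=8ms outcome=F: state=CLOSED
  event#5 t=10ms outcome=F: state=OPEN
  event#6 t=14ms outcome=S: state=CLOSED
  event#7 t=18ms outcome=S: state=CLOSED
  event#8 t=20ms outcome=F: state=CLOSED
  event#9 t=21ms outcome=S: state=CLOSED
  event#10 t=22ms outcome=S: state=CLOSED
  event#11 t=23ms outcome=S: state=CLOSED
  event#12 t=24ms outcome=S: state=CLOSED
  event#13 t=25ms outcome=S: state=CLOSED
  event#14 t=29ms outcome=F: state=CLOSED
  event#15 t=30ms outcome=F: state=CLOSED

Answer: CCCCOCCCCCCCCCC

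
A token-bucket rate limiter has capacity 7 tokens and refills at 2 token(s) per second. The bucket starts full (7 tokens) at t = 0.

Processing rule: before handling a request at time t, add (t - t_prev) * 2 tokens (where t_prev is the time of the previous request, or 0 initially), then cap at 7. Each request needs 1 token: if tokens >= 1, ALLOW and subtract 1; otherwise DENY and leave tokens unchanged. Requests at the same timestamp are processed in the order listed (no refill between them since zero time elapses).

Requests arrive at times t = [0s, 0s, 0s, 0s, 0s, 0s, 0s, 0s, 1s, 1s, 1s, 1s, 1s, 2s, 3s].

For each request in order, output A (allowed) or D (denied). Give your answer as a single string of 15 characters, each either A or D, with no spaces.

Simulating step by step:
  req#1 t=0s: ALLOW
  req#2 t=0s: ALLOW
  req#3 t=0s: ALLOW
  req#4 t=0s: ALLOW
  req#5 t=0s: ALLOW
  req#6 t=0s: ALLOW
  req#7 t=0s: ALLOW
  req#8 t=0s: DENY
  req#9 t=1s: ALLOW
  req#10 t=1s: ALLOW
  req#11 t=1s: DENY
  req#12 t=1s: DENY
  req#13 t=1s: DENY
  req#14 t=2s: ALLOW
  req#15 t=3s: ALLOW

Answer: AAAAAAADAADDDAA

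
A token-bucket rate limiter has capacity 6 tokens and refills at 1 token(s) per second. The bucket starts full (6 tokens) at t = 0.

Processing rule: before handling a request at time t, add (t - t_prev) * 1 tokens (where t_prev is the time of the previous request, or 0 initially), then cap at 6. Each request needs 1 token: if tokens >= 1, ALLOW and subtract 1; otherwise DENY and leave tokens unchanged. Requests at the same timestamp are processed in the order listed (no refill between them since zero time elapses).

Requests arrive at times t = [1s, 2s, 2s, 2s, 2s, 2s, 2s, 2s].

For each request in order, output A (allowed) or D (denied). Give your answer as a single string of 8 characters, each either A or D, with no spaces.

Answer: AAAAAAAD

Derivation:
Simulating step by step:
  req#1 t=1s: ALLOW
  req#2 t=2s: ALLOW
  req#3 t=2s: ALLOW
  req#4 t=2s: ALLOW
  req#5 t=2s: ALLOW
  req#6 t=2s: ALLOW
  req#7 t=2s: ALLOW
  req#8 t=2s: DENY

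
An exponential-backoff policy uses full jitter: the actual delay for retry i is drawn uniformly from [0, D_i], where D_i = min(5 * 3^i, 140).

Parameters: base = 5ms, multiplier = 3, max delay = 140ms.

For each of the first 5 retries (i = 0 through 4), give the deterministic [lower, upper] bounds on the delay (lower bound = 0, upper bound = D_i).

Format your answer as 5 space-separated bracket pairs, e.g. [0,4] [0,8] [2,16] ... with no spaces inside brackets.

Computing bounds per retry:
  i=0: D_i=min(5*3^0,140)=5, bounds=[0,5]
  i=1: D_i=min(5*3^1,140)=15, bounds=[0,15]
  i=2: D_i=min(5*3^2,140)=45, bounds=[0,45]
  i=3: D_i=min(5*3^3,140)=135, bounds=[0,135]
  i=4: D_i=min(5*3^4,140)=140, bounds=[0,140]

Answer: [0,5] [0,15] [0,45] [0,135] [0,140]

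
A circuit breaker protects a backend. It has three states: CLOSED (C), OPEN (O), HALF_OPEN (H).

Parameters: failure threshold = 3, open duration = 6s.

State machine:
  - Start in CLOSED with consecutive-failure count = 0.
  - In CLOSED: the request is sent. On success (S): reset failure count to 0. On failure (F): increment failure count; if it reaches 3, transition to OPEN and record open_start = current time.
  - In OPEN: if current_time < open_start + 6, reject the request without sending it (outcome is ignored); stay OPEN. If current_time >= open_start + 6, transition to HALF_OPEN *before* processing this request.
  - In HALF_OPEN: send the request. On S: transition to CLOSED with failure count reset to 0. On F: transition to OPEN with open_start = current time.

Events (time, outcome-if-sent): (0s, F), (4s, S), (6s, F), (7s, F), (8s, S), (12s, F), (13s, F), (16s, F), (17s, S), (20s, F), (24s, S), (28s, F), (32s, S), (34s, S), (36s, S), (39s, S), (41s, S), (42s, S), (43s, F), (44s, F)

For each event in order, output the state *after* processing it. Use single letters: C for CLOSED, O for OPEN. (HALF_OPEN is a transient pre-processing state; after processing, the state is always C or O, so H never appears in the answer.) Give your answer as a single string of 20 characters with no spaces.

Answer: CCCCCCCOOOCCCCCCCCCC

Derivation:
State after each event:
  event#1 t=0s outcome=F: state=CLOSED
  event#2 t=4s outcome=S: state=CLOSED
  event#3 t=6s outcome=F: state=CLOSED
  event#4 t=7s outcome=F: state=CLOSED
  event#5 t=8s outcome=S: state=CLOSED
  event#6 t=12s outcome=F: state=CLOSED
  event#7 t=13s outcome=F: state=CLOSED
  event#8 t=16s outcome=F: state=OPEN
  event#9 t=17s outcome=S: state=OPEN
  event#10 t=20s outcome=F: state=OPEN
  event#11 t=24s outcome=S: state=CLOSED
  event#12 t=28s outcome=F: state=CLOSED
  event#13 t=32s outcome=S: state=CLOSED
  event#14 t=34s outcome=S: state=CLOSED
  event#15 t=36s outcome=S: state=CLOSED
  event#16 t=39s outcome=S: state=CLOSED
  event#17 t=41s outcome=S: state=CLOSED
  event#18 t=42s outcome=S: state=CLOSED
  event#19 t=43s outcome=F: state=CLOSED
  event#20 t=44s outcome=F: state=CLOSED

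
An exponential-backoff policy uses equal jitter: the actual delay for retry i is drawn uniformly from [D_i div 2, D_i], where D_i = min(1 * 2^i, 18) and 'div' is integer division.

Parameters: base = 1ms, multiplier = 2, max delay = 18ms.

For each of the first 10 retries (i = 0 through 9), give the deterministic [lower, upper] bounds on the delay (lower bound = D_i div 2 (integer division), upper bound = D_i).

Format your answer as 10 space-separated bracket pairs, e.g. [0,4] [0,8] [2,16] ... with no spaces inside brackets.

Computing bounds per retry:
  i=0: D_i=min(1*2^0,18)=1, bounds=[0,1]
  i=1: D_i=min(1*2^1,18)=2, bounds=[1,2]
  i=2: D_i=min(1*2^2,18)=4, bounds=[2,4]
  i=3: D_i=min(1*2^3,18)=8, bounds=[4,8]
  i=4: D_i=min(1*2^4,18)=16, bounds=[8,16]
  i=5: D_i=min(1*2^5,18)=18, bounds=[9,18]
  i=6: D_i=min(1*2^6,18)=18, bounds=[9,18]
  i=7: D_i=min(1*2^7,18)=18, bounds=[9,18]
  i=8: D_i=min(1*2^8,18)=18, bounds=[9,18]
  i=9: D_i=min(1*2^9,18)=18, bounds=[9,18]

Answer: [0,1] [1,2] [2,4] [4,8] [8,16] [9,18] [9,18] [9,18] [9,18] [9,18]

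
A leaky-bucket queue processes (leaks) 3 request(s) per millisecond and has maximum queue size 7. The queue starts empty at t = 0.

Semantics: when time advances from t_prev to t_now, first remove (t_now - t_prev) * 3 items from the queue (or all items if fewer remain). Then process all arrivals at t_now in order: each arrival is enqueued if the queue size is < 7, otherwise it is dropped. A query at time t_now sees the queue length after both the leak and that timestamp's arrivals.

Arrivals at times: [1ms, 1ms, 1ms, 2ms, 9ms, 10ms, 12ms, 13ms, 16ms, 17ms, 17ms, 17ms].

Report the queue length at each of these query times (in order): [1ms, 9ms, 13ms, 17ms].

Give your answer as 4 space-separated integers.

Answer: 3 1 1 3

Derivation:
Queue lengths at query times:
  query t=1ms: backlog = 3
  query t=9ms: backlog = 1
  query t=13ms: backlog = 1
  query t=17ms: backlog = 3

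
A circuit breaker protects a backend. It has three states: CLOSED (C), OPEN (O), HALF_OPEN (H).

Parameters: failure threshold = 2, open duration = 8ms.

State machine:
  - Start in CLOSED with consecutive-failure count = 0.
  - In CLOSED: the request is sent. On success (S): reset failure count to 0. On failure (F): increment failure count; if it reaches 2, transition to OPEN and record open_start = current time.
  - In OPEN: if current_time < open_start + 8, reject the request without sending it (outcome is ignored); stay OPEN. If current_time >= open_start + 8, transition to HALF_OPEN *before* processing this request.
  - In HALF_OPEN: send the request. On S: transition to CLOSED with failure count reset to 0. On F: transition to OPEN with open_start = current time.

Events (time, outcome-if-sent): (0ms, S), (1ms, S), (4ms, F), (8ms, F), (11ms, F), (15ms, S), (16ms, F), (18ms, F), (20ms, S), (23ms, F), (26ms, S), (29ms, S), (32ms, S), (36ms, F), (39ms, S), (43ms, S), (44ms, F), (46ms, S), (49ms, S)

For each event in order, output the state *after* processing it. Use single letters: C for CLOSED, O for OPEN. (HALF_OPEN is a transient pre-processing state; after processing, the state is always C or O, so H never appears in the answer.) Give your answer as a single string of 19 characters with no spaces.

Answer: CCCOOOOOOOCCCCCCCCC

Derivation:
State after each event:
  event#1 t=0ms outcome=S: state=CLOSED
  event#2 t=1ms outcome=S: state=CLOSED
  event#3 t=4ms outcome=F: state=CLOSED
  event#4 t=8ms outcome=F: state=OPEN
  event#5 t=11ms outcome=F: state=OPEN
  event#6 t=15ms outcome=S: state=OPEN
  event#7 t=16ms outcome=F: state=OPEN
  event#8 t=18ms outcome=F: state=OPEN
  event#9 t=20ms outcome=S: state=OPEN
  event#10 t=23ms outcome=F: state=OPEN
  event#11 t=26ms outcome=S: state=CLOSED
  event#12 t=29ms outcome=S: state=CLOSED
  event#13 t=32ms outcome=S: state=CLOSED
  event#14 t=36ms outcome=F: state=CLOSED
  event#15 t=39ms outcome=S: state=CLOSED
  event#16 t=43ms outcome=S: state=CLOSED
  event#17 t=44ms outcome=F: state=CLOSED
  event#18 t=46ms outcome=S: state=CLOSED
  event#19 t=49ms outcome=S: state=CLOSED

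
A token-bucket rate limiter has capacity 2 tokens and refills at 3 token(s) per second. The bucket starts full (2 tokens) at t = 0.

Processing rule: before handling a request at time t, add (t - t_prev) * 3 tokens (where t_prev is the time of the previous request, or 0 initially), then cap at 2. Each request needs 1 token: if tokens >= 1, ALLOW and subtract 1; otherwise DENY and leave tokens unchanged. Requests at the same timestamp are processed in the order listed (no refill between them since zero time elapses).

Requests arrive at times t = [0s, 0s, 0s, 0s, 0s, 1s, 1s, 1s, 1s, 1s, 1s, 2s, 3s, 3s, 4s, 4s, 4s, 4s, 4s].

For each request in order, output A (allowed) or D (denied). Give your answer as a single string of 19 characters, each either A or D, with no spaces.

Simulating step by step:
  req#1 t=0s: ALLOW
  req#2 t=0s: ALLOW
  req#3 t=0s: DENY
  req#4 t=0s: DENY
  req#5 t=0s: DENY
  req#6 t=1s: ALLOW
  req#7 t=1s: ALLOW
  req#8 t=1s: DENY
  req#9 t=1s: DENY
  req#10 t=1s: DENY
  req#11 t=1s: DENY
  req#12 t=2s: ALLOW
  req#13 t=3s: ALLOW
  req#14 t=3s: ALLOW
  req#15 t=4s: ALLOW
  req#16 t=4s: ALLOW
  req#17 t=4s: DENY
  req#18 t=4s: DENY
  req#19 t=4s: DENY

Answer: AADDDAADDDDAAAAADDD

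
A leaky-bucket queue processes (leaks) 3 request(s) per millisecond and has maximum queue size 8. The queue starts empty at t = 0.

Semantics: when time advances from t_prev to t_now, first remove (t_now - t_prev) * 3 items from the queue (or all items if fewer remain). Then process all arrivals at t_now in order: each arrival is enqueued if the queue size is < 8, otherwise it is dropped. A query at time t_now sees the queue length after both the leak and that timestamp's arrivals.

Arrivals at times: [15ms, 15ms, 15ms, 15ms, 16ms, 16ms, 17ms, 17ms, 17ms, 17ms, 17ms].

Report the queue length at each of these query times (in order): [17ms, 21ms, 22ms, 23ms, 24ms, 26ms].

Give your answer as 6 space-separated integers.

Answer: 5 0 0 0 0 0

Derivation:
Queue lengths at query times:
  query t=17ms: backlog = 5
  query t=21ms: backlog = 0
  query t=22ms: backlog = 0
  query t=23ms: backlog = 0
  query t=24ms: backlog = 0
  query t=26ms: backlog = 0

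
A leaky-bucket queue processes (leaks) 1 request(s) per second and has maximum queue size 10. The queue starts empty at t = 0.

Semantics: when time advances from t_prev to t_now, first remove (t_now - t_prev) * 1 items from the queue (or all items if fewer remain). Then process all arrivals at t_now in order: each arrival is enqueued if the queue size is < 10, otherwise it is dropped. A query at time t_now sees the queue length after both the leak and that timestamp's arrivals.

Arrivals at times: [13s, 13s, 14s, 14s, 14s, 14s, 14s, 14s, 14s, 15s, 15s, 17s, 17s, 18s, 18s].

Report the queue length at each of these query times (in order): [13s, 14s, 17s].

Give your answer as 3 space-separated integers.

Queue lengths at query times:
  query t=13s: backlog = 2
  query t=14s: backlog = 8
  query t=17s: backlog = 9

Answer: 2 8 9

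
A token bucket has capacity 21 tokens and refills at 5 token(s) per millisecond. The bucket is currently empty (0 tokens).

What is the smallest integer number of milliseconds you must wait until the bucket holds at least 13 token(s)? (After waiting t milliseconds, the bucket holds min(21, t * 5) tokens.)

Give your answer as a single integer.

Need t * 5 >= 13, so t >= 13/5.
Smallest integer t = ceil(13/5) = 3.

Answer: 3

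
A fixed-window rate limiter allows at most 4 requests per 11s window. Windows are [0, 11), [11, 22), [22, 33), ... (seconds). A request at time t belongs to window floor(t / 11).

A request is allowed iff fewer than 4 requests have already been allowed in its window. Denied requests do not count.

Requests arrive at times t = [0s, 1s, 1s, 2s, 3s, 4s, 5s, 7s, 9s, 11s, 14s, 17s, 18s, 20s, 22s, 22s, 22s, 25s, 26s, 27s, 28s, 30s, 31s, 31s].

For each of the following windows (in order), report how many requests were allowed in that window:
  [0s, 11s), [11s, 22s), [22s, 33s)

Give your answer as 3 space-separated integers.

Answer: 4 4 4

Derivation:
Processing requests:
  req#1 t=0s (window 0): ALLOW
  req#2 t=1s (window 0): ALLOW
  req#3 t=1s (window 0): ALLOW
  req#4 t=2s (window 0): ALLOW
  req#5 t=3s (window 0): DENY
  req#6 t=4s (window 0): DENY
  req#7 t=5s (window 0): DENY
  req#8 t=7s (window 0): DENY
  req#9 t=9s (window 0): DENY
  req#10 t=11s (window 1): ALLOW
  req#11 t=14s (window 1): ALLOW
  req#12 t=17s (window 1): ALLOW
  req#13 t=18s (window 1): ALLOW
  req#14 t=20s (window 1): DENY
  req#15 t=22s (window 2): ALLOW
  req#16 t=22s (window 2): ALLOW
  req#17 t=22s (window 2): ALLOW
  req#18 t=25s (window 2): ALLOW
  req#19 t=26s (window 2): DENY
  req#20 t=27s (window 2): DENY
  req#21 t=28s (window 2): DENY
  req#22 t=30s (window 2): DENY
  req#23 t=31s (window 2): DENY
  req#24 t=31s (window 2): DENY

Allowed counts by window: 4 4 4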